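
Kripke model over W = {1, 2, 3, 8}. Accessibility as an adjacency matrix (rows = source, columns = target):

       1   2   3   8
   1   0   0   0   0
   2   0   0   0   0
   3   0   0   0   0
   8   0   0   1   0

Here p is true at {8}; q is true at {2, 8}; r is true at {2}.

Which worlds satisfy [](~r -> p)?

{1, 2, 3}

1: no successors, so [](~r -> p) holds vacuously. ✓
2: no successors, so [](~r -> p) holds vacuously. ✓
3: no successors, so [](~r -> p) holds vacuously. ✓
8: successors {3}; ~r -> p there: 3:F. ✗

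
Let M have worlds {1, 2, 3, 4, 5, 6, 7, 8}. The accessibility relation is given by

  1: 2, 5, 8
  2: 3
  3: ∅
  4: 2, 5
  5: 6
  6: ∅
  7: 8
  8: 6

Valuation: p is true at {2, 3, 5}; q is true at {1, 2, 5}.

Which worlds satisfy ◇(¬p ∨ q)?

1: successors {2, 5, 8}; ¬p ∨ q there: 2:T, 5:T, 8:T. ✓
2: successors {3}; ¬p ∨ q there: 3:F. ✗
3: no successors, so ◇(¬p ∨ q) fails. ✗
4: successors {2, 5}; ¬p ∨ q there: 2:T, 5:T. ✓
5: successors {6}; ¬p ∨ q there: 6:T. ✓
6: no successors, so ◇(¬p ∨ q) fails. ✗
7: successors {8}; ¬p ∨ q there: 8:T. ✓
8: successors {6}; ¬p ∨ q there: 6:T. ✓

{1, 4, 5, 7, 8}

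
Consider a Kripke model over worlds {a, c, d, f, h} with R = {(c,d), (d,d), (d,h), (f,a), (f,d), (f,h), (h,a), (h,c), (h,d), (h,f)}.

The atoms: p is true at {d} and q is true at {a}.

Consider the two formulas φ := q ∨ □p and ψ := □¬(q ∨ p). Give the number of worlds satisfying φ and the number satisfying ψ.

For q ∨ □p:
a: q is T, □p is T. ✓
c: q is F, □p is T. ✓
d: q is F, □p is F. ✗
f: q is F, □p is F. ✗
h: q is F, □p is F. ✗
— 2 worlds.
For □¬(q ∨ p):
a: no successors, so □¬(q ∨ p) holds vacuously. ✓
c: successors {d}; ¬(q ∨ p) there: d:F. ✗
d: successors {d, h}; ¬(q ∨ p) there: d:F, h:T. ✗
f: successors {a, d, h}; ¬(q ∨ p) there: a:F, d:F, h:T. ✗
h: successors {a, c, d, f}; ¬(q ∨ p) there: a:F, c:T, d:F, f:T. ✗
— 1 world.

2 and 1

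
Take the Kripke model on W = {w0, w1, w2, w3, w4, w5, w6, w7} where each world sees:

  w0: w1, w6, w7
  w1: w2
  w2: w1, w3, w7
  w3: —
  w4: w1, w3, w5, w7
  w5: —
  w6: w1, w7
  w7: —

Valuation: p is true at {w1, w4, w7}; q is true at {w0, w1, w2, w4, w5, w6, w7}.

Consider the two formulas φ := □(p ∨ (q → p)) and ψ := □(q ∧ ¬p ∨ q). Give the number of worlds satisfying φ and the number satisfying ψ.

For □(p ∨ (q → p)):
w0: successors {w1, w6, w7}; p ∨ (q → p) there: w1:T, w6:F, w7:T. ✗
w1: successors {w2}; p ∨ (q → p) there: w2:F. ✗
w2: successors {w1, w3, w7}; p ∨ (q → p) there: w1:T, w3:T, w7:T. ✓
w3: no successors, so □(p ∨ (q → p)) holds vacuously. ✓
w4: successors {w1, w3, w5, w7}; p ∨ (q → p) there: w1:T, w3:T, w5:F, w7:T. ✗
w5: no successors, so □(p ∨ (q → p)) holds vacuously. ✓
w6: successors {w1, w7}; p ∨ (q → p) there: w1:T, w7:T. ✓
w7: no successors, so □(p ∨ (q → p)) holds vacuously. ✓
— 5 worlds.
For □(q ∧ ¬p ∨ q):
w0: successors {w1, w6, w7}; q ∧ ¬p ∨ q there: w1:T, w6:T, w7:T. ✓
w1: successors {w2}; q ∧ ¬p ∨ q there: w2:T. ✓
w2: successors {w1, w3, w7}; q ∧ ¬p ∨ q there: w1:T, w3:F, w7:T. ✗
w3: no successors, so □(q ∧ ¬p ∨ q) holds vacuously. ✓
w4: successors {w1, w3, w5, w7}; q ∧ ¬p ∨ q there: w1:T, w3:F, w5:T, w7:T. ✗
w5: no successors, so □(q ∧ ¬p ∨ q) holds vacuously. ✓
w6: successors {w1, w7}; q ∧ ¬p ∨ q there: w1:T, w7:T. ✓
w7: no successors, so □(q ∧ ¬p ∨ q) holds vacuously. ✓
— 6 worlds.

5 and 6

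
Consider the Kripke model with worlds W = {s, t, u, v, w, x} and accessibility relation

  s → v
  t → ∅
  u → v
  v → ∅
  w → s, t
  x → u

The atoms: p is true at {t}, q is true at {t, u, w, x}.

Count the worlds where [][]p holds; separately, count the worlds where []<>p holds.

4 and 2

For [][]p:
s: successors {v}; []p there: v:T. ✓
t: no successors, so [][]p holds vacuously. ✓
u: successors {v}; []p there: v:T. ✓
v: no successors, so [][]p holds vacuously. ✓
w: successors {s, t}; []p there: s:F, t:T. ✗
x: successors {u}; []p there: u:F. ✗
— 4 worlds.
For []<>p:
s: successors {v}; <>p there: v:F. ✗
t: no successors, so []<>p holds vacuously. ✓
u: successors {v}; <>p there: v:F. ✗
v: no successors, so []<>p holds vacuously. ✓
w: successors {s, t}; <>p there: s:F, t:F. ✗
x: successors {u}; <>p there: u:F. ✗
— 2 worlds.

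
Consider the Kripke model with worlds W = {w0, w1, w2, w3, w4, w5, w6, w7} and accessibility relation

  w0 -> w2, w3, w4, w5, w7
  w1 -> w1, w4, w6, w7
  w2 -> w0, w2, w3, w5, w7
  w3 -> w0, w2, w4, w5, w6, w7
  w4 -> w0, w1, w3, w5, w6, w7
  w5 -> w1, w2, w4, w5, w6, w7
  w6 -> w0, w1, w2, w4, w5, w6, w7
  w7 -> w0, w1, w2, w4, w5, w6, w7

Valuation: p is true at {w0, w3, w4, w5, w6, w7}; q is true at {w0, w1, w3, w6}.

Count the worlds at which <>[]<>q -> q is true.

w0: <>[]<>q is T, q is T. ✓
w1: <>[]<>q is T, q is T. ✓
w2: <>[]<>q is T, q is F. ✗
w3: <>[]<>q is T, q is T. ✓
w4: <>[]<>q is T, q is F. ✗
w5: <>[]<>q is T, q is F. ✗
w6: <>[]<>q is T, q is T. ✓
w7: <>[]<>q is T, q is F. ✗
Satisfying worlds: {w0, w1, w3, w6}.

4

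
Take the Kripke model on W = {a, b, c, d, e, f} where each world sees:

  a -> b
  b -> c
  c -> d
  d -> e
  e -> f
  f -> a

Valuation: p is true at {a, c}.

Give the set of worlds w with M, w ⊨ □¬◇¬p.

a: successors {b}; ¬◇¬p there: b:T. ✓
b: successors {c}; ¬◇¬p there: c:F. ✗
c: successors {d}; ¬◇¬p there: d:F. ✗
d: successors {e}; ¬◇¬p there: e:F. ✗
e: successors {f}; ¬◇¬p there: f:T. ✓
f: successors {a}; ¬◇¬p there: a:F. ✗

{a, e}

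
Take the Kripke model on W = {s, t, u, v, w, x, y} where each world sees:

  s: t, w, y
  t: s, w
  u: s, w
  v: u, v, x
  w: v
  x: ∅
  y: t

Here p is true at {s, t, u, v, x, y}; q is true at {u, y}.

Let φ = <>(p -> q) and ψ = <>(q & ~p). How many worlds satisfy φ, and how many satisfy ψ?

4 and 0

For <>(p -> q):
s: successors {t, w, y}; p -> q there: t:F, w:T, y:T. ✓
t: successors {s, w}; p -> q there: s:F, w:T. ✓
u: successors {s, w}; p -> q there: s:F, w:T. ✓
v: successors {u, v, x}; p -> q there: u:T, v:F, x:F. ✓
w: successors {v}; p -> q there: v:F. ✗
x: no successors, so <>(p -> q) fails. ✗
y: successors {t}; p -> q there: t:F. ✗
— 4 worlds.
For <>(q & ~p):
s: successors {t, w, y}; q & ~p there: t:F, w:F, y:F. ✗
t: successors {s, w}; q & ~p there: s:F, w:F. ✗
u: successors {s, w}; q & ~p there: s:F, w:F. ✗
v: successors {u, v, x}; q & ~p there: u:F, v:F, x:F. ✗
w: successors {v}; q & ~p there: v:F. ✗
x: no successors, so <>(q & ~p) fails. ✗
y: successors {t}; q & ~p there: t:F. ✗
— 0 worlds.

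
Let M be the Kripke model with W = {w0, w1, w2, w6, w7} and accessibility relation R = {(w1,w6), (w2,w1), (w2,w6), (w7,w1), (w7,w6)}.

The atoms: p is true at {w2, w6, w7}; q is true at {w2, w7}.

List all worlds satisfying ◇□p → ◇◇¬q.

w0: ◇□p is F, ◇◇¬q is F. ✓
w1: ◇□p is T, ◇◇¬q is F. ✗
w2: ◇□p is T, ◇◇¬q is T. ✓
w6: ◇□p is F, ◇◇¬q is F. ✓
w7: ◇□p is T, ◇◇¬q is T. ✓

{w0, w2, w6, w7}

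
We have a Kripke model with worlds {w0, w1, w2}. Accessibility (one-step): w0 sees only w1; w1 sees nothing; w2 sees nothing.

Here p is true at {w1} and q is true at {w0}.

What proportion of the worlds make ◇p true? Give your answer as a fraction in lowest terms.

1/3

w0: successors {w1}; p there: w1:T. ✓
w1: no successors, so ◇p fails. ✗
w2: no successors, so ◇p fails. ✗
That's 1 of 3 worlds, so 1/3.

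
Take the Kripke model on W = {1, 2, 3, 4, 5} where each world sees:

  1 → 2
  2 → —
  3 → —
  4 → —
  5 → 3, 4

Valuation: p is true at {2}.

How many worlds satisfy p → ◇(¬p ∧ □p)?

4

1: p is F, ◇(¬p ∧ □p) is F. ✓
2: p is T, ◇(¬p ∧ □p) is F. ✗
3: p is F, ◇(¬p ∧ □p) is F. ✓
4: p is F, ◇(¬p ∧ □p) is F. ✓
5: p is F, ◇(¬p ∧ □p) is T. ✓
Satisfying worlds: {1, 3, 4, 5}.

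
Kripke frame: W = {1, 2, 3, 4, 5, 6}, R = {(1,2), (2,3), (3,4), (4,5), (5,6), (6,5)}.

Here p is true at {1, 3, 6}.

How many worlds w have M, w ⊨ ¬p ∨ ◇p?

1: ¬p is F, ◇p is F. ✗
2: ¬p is T, ◇p is T. ✓
3: ¬p is F, ◇p is F. ✗
4: ¬p is T, ◇p is F. ✓
5: ¬p is T, ◇p is T. ✓
6: ¬p is F, ◇p is F. ✗
Satisfying worlds: {2, 4, 5}.

3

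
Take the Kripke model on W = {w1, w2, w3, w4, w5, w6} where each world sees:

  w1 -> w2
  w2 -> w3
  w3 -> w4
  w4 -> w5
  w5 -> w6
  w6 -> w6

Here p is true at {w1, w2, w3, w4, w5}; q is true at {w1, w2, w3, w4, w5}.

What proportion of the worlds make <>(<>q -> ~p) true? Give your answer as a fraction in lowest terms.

1/2

w1: successors {w2}; <>q -> ~p there: w2:F. ✗
w2: successors {w3}; <>q -> ~p there: w3:F. ✗
w3: successors {w4}; <>q -> ~p there: w4:F. ✗
w4: successors {w5}; <>q -> ~p there: w5:T. ✓
w5: successors {w6}; <>q -> ~p there: w6:T. ✓
w6: successors {w6}; <>q -> ~p there: w6:T. ✓
That's 3 of 6 worlds, so 3/6 = 1/2.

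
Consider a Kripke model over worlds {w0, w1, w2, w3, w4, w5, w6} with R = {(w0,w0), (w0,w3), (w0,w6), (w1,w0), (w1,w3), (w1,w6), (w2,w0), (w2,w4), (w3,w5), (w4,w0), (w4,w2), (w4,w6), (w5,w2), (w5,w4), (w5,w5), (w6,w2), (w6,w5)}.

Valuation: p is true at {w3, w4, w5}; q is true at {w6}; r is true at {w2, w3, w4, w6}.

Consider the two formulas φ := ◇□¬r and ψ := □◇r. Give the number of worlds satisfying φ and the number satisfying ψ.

For ◇□¬r:
w0: successors {w0, w3, w6}; □¬r there: w0:F, w3:T, w6:F. ✓
w1: successors {w0, w3, w6}; □¬r there: w0:F, w3:T, w6:F. ✓
w2: successors {w0, w4}; □¬r there: w0:F, w4:F. ✗
w3: successors {w5}; □¬r there: w5:F. ✗
w4: successors {w0, w2, w6}; □¬r there: w0:F, w2:F, w6:F. ✗
w5: successors {w2, w4, w5}; □¬r there: w2:F, w4:F, w5:F. ✗
w6: successors {w2, w5}; □¬r there: w2:F, w5:F. ✗
— 2 worlds.
For □◇r:
w0: successors {w0, w3, w6}; ◇r there: w0:T, w3:F, w6:T. ✗
w1: successors {w0, w3, w6}; ◇r there: w0:T, w3:F, w6:T. ✗
w2: successors {w0, w4}; ◇r there: w0:T, w4:T. ✓
w3: successors {w5}; ◇r there: w5:T. ✓
w4: successors {w0, w2, w6}; ◇r there: w0:T, w2:T, w6:T. ✓
w5: successors {w2, w4, w5}; ◇r there: w2:T, w4:T, w5:T. ✓
w6: successors {w2, w5}; ◇r there: w2:T, w5:T. ✓
— 5 worlds.

2 and 5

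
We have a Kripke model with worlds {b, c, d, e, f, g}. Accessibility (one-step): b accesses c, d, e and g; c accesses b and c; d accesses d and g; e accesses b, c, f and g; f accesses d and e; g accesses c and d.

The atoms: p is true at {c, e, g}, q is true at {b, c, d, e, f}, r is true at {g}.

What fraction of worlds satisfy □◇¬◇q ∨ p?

1/2

b: □◇¬◇q is F, p is F. ✗
c: □◇¬◇q is F, p is T. ✓
d: □◇¬◇q is F, p is F. ✗
e: □◇¬◇q is F, p is T. ✓
f: □◇¬◇q is F, p is F. ✗
g: □◇¬◇q is F, p is T. ✓
That's 3 of 6 worlds, so 3/6 = 1/2.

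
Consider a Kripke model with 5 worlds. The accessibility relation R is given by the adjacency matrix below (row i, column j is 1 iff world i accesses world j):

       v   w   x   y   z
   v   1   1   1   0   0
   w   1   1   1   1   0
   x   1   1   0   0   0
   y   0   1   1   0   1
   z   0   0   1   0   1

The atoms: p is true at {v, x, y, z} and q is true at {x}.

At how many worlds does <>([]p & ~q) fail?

3

v: successors {v, w, x}; []p & ~q there: v:F, w:F, x:F. ✗
w: successors {v, w, x, y}; []p & ~q there: v:F, w:F, x:F, y:F. ✗
x: successors {v, w}; []p & ~q there: v:F, w:F. ✗
y: successors {w, x, z}; []p & ~q there: w:F, x:F, z:T. ✓
z: successors {x, z}; []p & ~q there: x:F, z:T. ✓
Satisfying worlds: {y, z}.
So <>([]p & ~q) fails at the other 3 worlds.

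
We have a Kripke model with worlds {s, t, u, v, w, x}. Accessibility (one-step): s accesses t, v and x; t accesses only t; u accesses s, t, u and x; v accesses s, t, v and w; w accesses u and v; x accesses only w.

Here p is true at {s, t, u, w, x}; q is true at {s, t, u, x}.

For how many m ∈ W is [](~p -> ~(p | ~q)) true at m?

3

s: successors {t, v, x}; ~p -> ~(p | ~q) there: t:T, v:F, x:T. ✗
t: successors {t}; ~p -> ~(p | ~q) there: t:T. ✓
u: successors {s, t, u, x}; ~p -> ~(p | ~q) there: s:T, t:T, u:T, x:T. ✓
v: successors {s, t, v, w}; ~p -> ~(p | ~q) there: s:T, t:T, v:F, w:T. ✗
w: successors {u, v}; ~p -> ~(p | ~q) there: u:T, v:F. ✗
x: successors {w}; ~p -> ~(p | ~q) there: w:T. ✓
Satisfying worlds: {t, u, x}.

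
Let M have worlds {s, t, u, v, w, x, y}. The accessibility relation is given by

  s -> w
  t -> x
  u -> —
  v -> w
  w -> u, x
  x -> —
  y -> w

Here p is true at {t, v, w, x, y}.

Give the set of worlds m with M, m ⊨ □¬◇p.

{t, u, w, x}

s: successors {w}; ¬◇p there: w:F. ✗
t: successors {x}; ¬◇p there: x:T. ✓
u: no successors, so □¬◇p holds vacuously. ✓
v: successors {w}; ¬◇p there: w:F. ✗
w: successors {u, x}; ¬◇p there: u:T, x:T. ✓
x: no successors, so □¬◇p holds vacuously. ✓
y: successors {w}; ¬◇p there: w:F. ✗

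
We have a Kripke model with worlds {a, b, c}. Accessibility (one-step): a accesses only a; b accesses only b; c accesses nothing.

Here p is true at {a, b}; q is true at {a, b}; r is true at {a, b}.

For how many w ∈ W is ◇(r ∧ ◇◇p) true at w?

a: successors {a}; r ∧ ◇◇p there: a:T. ✓
b: successors {b}; r ∧ ◇◇p there: b:T. ✓
c: no successors, so ◇(r ∧ ◇◇p) fails. ✗
Satisfying worlds: {a, b}.

2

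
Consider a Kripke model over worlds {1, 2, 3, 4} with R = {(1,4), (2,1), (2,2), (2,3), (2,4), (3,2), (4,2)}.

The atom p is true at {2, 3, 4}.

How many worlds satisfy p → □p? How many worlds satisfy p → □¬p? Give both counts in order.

For p → □p:
1: p is F, □p is T. ✓
2: p is T, □p is F. ✗
3: p is T, □p is T. ✓
4: p is T, □p is T. ✓
— 3 worlds.
For p → □¬p:
1: p is F, □¬p is F. ✓
2: p is T, □¬p is F. ✗
3: p is T, □¬p is F. ✗
4: p is T, □¬p is F. ✗
— 1 world.

3 and 1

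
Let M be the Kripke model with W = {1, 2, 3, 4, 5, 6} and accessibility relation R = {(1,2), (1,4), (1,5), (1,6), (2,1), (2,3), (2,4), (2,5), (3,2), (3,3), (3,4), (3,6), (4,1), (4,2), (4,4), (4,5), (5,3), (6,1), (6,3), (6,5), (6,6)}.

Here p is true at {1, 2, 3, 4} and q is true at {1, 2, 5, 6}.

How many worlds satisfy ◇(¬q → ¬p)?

5

1: successors {2, 4, 5, 6}; ¬q → ¬p there: 2:T, 4:F, 5:T, 6:T. ✓
2: successors {1, 3, 4, 5}; ¬q → ¬p there: 1:T, 3:F, 4:F, 5:T. ✓
3: successors {2, 3, 4, 6}; ¬q → ¬p there: 2:T, 3:F, 4:F, 6:T. ✓
4: successors {1, 2, 4, 5}; ¬q → ¬p there: 1:T, 2:T, 4:F, 5:T. ✓
5: successors {3}; ¬q → ¬p there: 3:F. ✗
6: successors {1, 3, 5, 6}; ¬q → ¬p there: 1:T, 3:F, 5:T, 6:T. ✓
Satisfying worlds: {1, 2, 3, 4, 6}.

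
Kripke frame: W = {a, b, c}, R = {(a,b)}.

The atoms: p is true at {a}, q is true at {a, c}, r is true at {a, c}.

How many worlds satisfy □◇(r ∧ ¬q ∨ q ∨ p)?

a: successors {b}; ◇(r ∧ ¬q ∨ q ∨ p) there: b:F. ✗
b: no successors, so □◇(r ∧ ¬q ∨ q ∨ p) holds vacuously. ✓
c: no successors, so □◇(r ∧ ¬q ∨ q ∨ p) holds vacuously. ✓
Satisfying worlds: {b, c}.

2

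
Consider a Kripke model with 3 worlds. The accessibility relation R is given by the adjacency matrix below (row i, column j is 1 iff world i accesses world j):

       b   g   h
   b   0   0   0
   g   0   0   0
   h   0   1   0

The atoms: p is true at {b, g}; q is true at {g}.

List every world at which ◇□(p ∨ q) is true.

{h}

b: no successors, so ◇□(p ∨ q) fails. ✗
g: no successors, so ◇□(p ∨ q) fails. ✗
h: successors {g}; □(p ∨ q) there: g:T. ✓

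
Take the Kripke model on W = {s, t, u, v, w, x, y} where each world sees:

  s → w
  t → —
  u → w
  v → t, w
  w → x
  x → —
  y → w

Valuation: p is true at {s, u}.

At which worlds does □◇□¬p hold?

{s, t, u, x, y}

s: successors {w}; ◇□¬p there: w:T. ✓
t: no successors, so □◇□¬p holds vacuously. ✓
u: successors {w}; ◇□¬p there: w:T. ✓
v: successors {t, w}; ◇□¬p there: t:F, w:T. ✗
w: successors {x}; ◇□¬p there: x:F. ✗
x: no successors, so □◇□¬p holds vacuously. ✓
y: successors {w}; ◇□¬p there: w:T. ✓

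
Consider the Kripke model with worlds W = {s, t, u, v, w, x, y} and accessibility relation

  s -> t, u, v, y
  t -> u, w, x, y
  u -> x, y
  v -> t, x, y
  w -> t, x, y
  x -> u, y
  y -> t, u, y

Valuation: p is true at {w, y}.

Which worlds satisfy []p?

s: successors {t, u, v, y}; p there: t:F, u:F, v:F, y:T. ✗
t: successors {u, w, x, y}; p there: u:F, w:T, x:F, y:T. ✗
u: successors {x, y}; p there: x:F, y:T. ✗
v: successors {t, x, y}; p there: t:F, x:F, y:T. ✗
w: successors {t, x, y}; p there: t:F, x:F, y:T. ✗
x: successors {u, y}; p there: u:F, y:T. ✗
y: successors {t, u, y}; p there: t:F, u:F, y:T. ✗

∅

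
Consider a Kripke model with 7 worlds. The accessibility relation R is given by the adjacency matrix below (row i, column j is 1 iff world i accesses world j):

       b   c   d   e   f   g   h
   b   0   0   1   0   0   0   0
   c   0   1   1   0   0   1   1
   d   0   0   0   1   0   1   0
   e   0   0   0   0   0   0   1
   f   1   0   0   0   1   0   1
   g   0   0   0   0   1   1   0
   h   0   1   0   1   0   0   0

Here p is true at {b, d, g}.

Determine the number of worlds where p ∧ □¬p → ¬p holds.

b: p ∧ □¬p is F, ¬p is F. ✓
c: p ∧ □¬p is F, ¬p is T. ✓
d: p ∧ □¬p is F, ¬p is F. ✓
e: p ∧ □¬p is F, ¬p is T. ✓
f: p ∧ □¬p is F, ¬p is T. ✓
g: p ∧ □¬p is F, ¬p is F. ✓
h: p ∧ □¬p is F, ¬p is T. ✓
Satisfying worlds: {b, c, d, e, f, g, h}.

7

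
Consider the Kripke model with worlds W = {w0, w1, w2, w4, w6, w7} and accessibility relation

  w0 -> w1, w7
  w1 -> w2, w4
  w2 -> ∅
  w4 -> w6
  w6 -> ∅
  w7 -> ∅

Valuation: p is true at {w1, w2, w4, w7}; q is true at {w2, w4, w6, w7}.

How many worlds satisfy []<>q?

3

w0: successors {w1, w7}; <>q there: w1:T, w7:F. ✗
w1: successors {w2, w4}; <>q there: w2:F, w4:T. ✗
w2: no successors, so []<>q holds vacuously. ✓
w4: successors {w6}; <>q there: w6:F. ✗
w6: no successors, so []<>q holds vacuously. ✓
w7: no successors, so []<>q holds vacuously. ✓
Satisfying worlds: {w2, w6, w7}.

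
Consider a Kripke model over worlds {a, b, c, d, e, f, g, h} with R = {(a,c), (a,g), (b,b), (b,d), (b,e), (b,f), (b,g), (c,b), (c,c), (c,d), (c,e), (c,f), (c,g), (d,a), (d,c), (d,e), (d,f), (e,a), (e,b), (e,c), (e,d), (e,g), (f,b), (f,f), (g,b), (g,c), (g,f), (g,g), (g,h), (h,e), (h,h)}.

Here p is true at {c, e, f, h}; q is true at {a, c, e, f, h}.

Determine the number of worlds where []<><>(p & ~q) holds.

a: successors {c, g}; <><>(p & ~q) there: c:F, g:F. ✗
b: successors {b, d, e, f, g}; <><>(p & ~q) there: b:F, d:F, e:F, f:F, g:F. ✗
c: successors {b, c, d, e, f, g}; <><>(p & ~q) there: b:F, c:F, d:F, e:F, f:F, g:F. ✗
d: successors {a, c, e, f}; <><>(p & ~q) there: a:F, c:F, e:F, f:F. ✗
e: successors {a, b, c, d, g}; <><>(p & ~q) there: a:F, b:F, c:F, d:F, g:F. ✗
f: successors {b, f}; <><>(p & ~q) there: b:F, f:F. ✗
g: successors {b, c, f, g, h}; <><>(p & ~q) there: b:F, c:F, f:F, g:F, h:F. ✗
h: successors {e, h}; <><>(p & ~q) there: e:F, h:F. ✗
Satisfying worlds: ∅.

0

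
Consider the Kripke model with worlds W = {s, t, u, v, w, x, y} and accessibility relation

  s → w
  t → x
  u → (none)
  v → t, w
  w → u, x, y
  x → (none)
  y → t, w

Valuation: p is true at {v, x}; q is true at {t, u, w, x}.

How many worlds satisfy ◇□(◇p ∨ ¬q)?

2

s: successors {w}; □(◇p ∨ ¬q) there: w:F. ✗
t: successors {x}; □(◇p ∨ ¬q) there: x:T. ✓
u: no successors, so ◇□(◇p ∨ ¬q) fails. ✗
v: successors {t, w}; □(◇p ∨ ¬q) there: t:F, w:F. ✗
w: successors {u, x, y}; □(◇p ∨ ¬q) there: u:T, x:T, y:T. ✓
x: no successors, so ◇□(◇p ∨ ¬q) fails. ✗
y: successors {t, w}; □(◇p ∨ ¬q) there: t:F, w:F. ✗
Satisfying worlds: {t, w}.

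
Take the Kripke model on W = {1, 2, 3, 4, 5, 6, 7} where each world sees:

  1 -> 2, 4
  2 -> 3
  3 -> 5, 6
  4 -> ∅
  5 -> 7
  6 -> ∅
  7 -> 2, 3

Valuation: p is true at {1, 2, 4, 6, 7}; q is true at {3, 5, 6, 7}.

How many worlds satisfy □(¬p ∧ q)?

3

1: successors {2, 4}; ¬p ∧ q there: 2:F, 4:F. ✗
2: successors {3}; ¬p ∧ q there: 3:T. ✓
3: successors {5, 6}; ¬p ∧ q there: 5:T, 6:F. ✗
4: no successors, so □(¬p ∧ q) holds vacuously. ✓
5: successors {7}; ¬p ∧ q there: 7:F. ✗
6: no successors, so □(¬p ∧ q) holds vacuously. ✓
7: successors {2, 3}; ¬p ∧ q there: 2:F, 3:T. ✗
Satisfying worlds: {2, 4, 6}.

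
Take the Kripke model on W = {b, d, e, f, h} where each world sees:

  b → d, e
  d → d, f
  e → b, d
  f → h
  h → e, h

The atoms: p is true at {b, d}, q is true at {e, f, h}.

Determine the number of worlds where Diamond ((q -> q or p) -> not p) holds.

b: successors {d, e}; (q -> q or p) -> not p there: d:F, e:T. ✓
d: successors {d, f}; (q -> q or p) -> not p there: d:F, f:T. ✓
e: successors {b, d}; (q -> q or p) -> not p there: b:F, d:F. ✗
f: successors {h}; (q -> q or p) -> not p there: h:T. ✓
h: successors {e, h}; (q -> q or p) -> not p there: e:T, h:T. ✓
Satisfying worlds: {b, d, f, h}.

4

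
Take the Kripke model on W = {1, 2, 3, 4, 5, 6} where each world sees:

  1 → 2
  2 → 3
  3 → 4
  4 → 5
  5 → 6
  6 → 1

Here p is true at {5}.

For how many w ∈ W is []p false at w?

1: successors {2}; p there: 2:F. ✗
2: successors {3}; p there: 3:F. ✗
3: successors {4}; p there: 4:F. ✗
4: successors {5}; p there: 5:T. ✓
5: successors {6}; p there: 6:F. ✗
6: successors {1}; p there: 1:F. ✗
Satisfying worlds: {4}.
So []p fails at the other 5 worlds.

5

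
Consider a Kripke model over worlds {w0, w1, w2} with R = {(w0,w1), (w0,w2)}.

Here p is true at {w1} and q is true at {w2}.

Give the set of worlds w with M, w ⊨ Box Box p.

{w0, w1, w2}

w0: successors {w1, w2}; Box p there: w1:T, w2:T. ✓
w1: no successors, so Box Box p holds vacuously. ✓
w2: no successors, so Box Box p holds vacuously. ✓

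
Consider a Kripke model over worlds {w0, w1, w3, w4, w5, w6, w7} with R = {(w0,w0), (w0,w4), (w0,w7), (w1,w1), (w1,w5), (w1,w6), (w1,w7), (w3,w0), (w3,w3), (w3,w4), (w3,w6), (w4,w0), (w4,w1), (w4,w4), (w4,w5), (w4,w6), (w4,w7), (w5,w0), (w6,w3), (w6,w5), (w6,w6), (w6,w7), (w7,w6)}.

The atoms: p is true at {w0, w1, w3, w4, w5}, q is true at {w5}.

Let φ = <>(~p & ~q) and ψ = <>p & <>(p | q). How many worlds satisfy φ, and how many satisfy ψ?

6 and 6

For <>(~p & ~q):
w0: successors {w0, w4, w7}; ~p & ~q there: w0:F, w4:F, w7:T. ✓
w1: successors {w1, w5, w6, w7}; ~p & ~q there: w1:F, w5:F, w6:T, w7:T. ✓
w3: successors {w0, w3, w4, w6}; ~p & ~q there: w0:F, w3:F, w4:F, w6:T. ✓
w4: successors {w0, w1, w4, w5, w6, w7}; ~p & ~q there: w0:F, w1:F, w4:F, w5:F, w6:T, w7:T. ✓
w5: successors {w0}; ~p & ~q there: w0:F. ✗
w6: successors {w3, w5, w6, w7}; ~p & ~q there: w3:F, w5:F, w6:T, w7:T. ✓
w7: successors {w6}; ~p & ~q there: w6:T. ✓
— 6 worlds.
For <>p & <>(p | q):
w0: <>p is T, <>(p | q) is T. ✓
w1: <>p is T, <>(p | q) is T. ✓
w3: <>p is T, <>(p | q) is T. ✓
w4: <>p is T, <>(p | q) is T. ✓
w5: <>p is T, <>(p | q) is T. ✓
w6: <>p is T, <>(p | q) is T. ✓
w7: <>p is F, <>(p | q) is F. ✗
— 6 worlds.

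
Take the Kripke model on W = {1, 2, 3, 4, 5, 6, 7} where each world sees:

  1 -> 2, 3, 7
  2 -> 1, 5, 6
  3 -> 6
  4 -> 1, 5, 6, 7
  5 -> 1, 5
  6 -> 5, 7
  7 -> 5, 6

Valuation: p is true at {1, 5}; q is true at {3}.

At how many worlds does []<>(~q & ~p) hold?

2

1: successors {2, 3, 7}; <>(~q & ~p) there: 2:T, 3:T, 7:T. ✓
2: successors {1, 5, 6}; <>(~q & ~p) there: 1:T, 5:F, 6:T. ✗
3: successors {6}; <>(~q & ~p) there: 6:T. ✓
4: successors {1, 5, 6, 7}; <>(~q & ~p) there: 1:T, 5:F, 6:T, 7:T. ✗
5: successors {1, 5}; <>(~q & ~p) there: 1:T, 5:F. ✗
6: successors {5, 7}; <>(~q & ~p) there: 5:F, 7:T. ✗
7: successors {5, 6}; <>(~q & ~p) there: 5:F, 6:T. ✗
Satisfying worlds: {1, 3}.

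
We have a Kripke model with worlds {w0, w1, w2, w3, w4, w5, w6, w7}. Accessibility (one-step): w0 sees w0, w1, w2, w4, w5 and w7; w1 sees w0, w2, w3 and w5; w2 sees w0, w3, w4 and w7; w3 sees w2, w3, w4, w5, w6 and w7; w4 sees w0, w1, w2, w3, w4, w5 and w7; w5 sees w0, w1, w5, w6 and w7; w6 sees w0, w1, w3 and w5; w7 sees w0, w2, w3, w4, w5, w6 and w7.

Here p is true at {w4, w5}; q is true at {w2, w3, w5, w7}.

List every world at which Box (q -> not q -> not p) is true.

w0: successors {w0, w1, w2, w4, w5, w7}; q -> not q -> not p there: w0:T, w1:T, w2:T, w4:T, w5:T, w7:T. ✓
w1: successors {w0, w2, w3, w5}; q -> not q -> not p there: w0:T, w2:T, w3:T, w5:T. ✓
w2: successors {w0, w3, w4, w7}; q -> not q -> not p there: w0:T, w3:T, w4:T, w7:T. ✓
w3: successors {w2, w3, w4, w5, w6, w7}; q -> not q -> not p there: w2:T, w3:T, w4:T, w5:T, w6:T, w7:T. ✓
w4: successors {w0, w1, w2, w3, w4, w5, w7}; q -> not q -> not p there: w0:T, w1:T, w2:T, w3:T, w4:T, w5:T, w7:T. ✓
w5: successors {w0, w1, w5, w6, w7}; q -> not q -> not p there: w0:T, w1:T, w5:T, w6:T, w7:T. ✓
w6: successors {w0, w1, w3, w5}; q -> not q -> not p there: w0:T, w1:T, w3:T, w5:T. ✓
w7: successors {w0, w2, w3, w4, w5, w6, w7}; q -> not q -> not p there: w0:T, w2:T, w3:T, w4:T, w5:T, w6:T, w7:T. ✓

{w0, w1, w2, w3, w4, w5, w6, w7}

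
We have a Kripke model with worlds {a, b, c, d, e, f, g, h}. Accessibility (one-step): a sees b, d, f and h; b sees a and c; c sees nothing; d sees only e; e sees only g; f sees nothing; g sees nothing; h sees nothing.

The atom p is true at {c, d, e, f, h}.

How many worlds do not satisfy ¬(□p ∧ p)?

a: □p ∧ p is F. ✓
b: □p ∧ p is F. ✓
c: □p ∧ p is T. ✗
d: □p ∧ p is T. ✗
e: □p ∧ p is F. ✓
f: □p ∧ p is T. ✗
g: □p ∧ p is F. ✓
h: □p ∧ p is T. ✗
Satisfying worlds: {a, b, e, g}.
So ¬(□p ∧ p) fails at the other 4 worlds.

4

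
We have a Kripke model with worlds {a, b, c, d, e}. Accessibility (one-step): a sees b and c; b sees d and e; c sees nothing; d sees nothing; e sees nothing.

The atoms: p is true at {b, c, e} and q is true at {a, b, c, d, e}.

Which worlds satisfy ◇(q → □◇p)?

{a, b}

a: successors {b, c}; q → □◇p there: b:F, c:T. ✓
b: successors {d, e}; q → □◇p there: d:T, e:T. ✓
c: no successors, so ◇(q → □◇p) fails. ✗
d: no successors, so ◇(q → □◇p) fails. ✗
e: no successors, so ◇(q → □◇p) fails. ✗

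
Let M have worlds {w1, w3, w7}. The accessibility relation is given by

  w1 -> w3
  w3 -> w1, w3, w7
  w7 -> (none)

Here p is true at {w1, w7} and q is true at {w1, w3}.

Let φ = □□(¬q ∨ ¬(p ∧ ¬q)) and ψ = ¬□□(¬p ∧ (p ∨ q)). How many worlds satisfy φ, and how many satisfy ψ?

3 and 2

For □□(¬q ∨ ¬(p ∧ ¬q)):
w1: successors {w3}; □(¬q ∨ ¬(p ∧ ¬q)) there: w3:T. ✓
w3: successors {w1, w3, w7}; □(¬q ∨ ¬(p ∧ ¬q)) there: w1:T, w3:T, w7:T. ✓
w7: no successors, so □□(¬q ∨ ¬(p ∧ ¬q)) holds vacuously. ✓
— 3 worlds.
For ¬□□(¬p ∧ (p ∨ q)):
w1: □□(¬p ∧ (p ∨ q)) is F. ✓
w3: □□(¬p ∧ (p ∨ q)) is F. ✓
w7: □□(¬p ∧ (p ∨ q)) is T. ✗
— 2 worlds.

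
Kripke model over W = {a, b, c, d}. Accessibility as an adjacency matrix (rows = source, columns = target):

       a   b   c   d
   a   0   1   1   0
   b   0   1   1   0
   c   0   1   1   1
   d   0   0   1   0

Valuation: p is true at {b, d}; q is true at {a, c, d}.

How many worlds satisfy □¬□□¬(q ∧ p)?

a: successors {b, c}; ¬□□¬(q ∧ p) there: b:T, c:T. ✓
b: successors {b, c}; ¬□□¬(q ∧ p) there: b:T, c:T. ✓
c: successors {b, c, d}; ¬□□¬(q ∧ p) there: b:T, c:T, d:T. ✓
d: successors {c}; ¬□□¬(q ∧ p) there: c:T. ✓
Satisfying worlds: {a, b, c, d}.

4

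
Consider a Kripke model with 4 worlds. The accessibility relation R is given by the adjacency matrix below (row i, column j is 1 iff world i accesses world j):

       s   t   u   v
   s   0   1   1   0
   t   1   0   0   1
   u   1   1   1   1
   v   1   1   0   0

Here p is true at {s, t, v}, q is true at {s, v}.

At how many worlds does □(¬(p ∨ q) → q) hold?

s: successors {t, u}; ¬(p ∨ q) → q there: t:T, u:F. ✗
t: successors {s, v}; ¬(p ∨ q) → q there: s:T, v:T. ✓
u: successors {s, t, u, v}; ¬(p ∨ q) → q there: s:T, t:T, u:F, v:T. ✗
v: successors {s, t}; ¬(p ∨ q) → q there: s:T, t:T. ✓
Satisfying worlds: {t, v}.

2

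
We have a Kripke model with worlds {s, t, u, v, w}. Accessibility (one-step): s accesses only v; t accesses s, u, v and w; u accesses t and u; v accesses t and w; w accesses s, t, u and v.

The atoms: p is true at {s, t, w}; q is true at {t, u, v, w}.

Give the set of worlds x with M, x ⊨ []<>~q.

{v}

s: successors {v}; <>~q there: v:F. ✗
t: successors {s, u, v, w}; <>~q there: s:F, u:F, v:F, w:T. ✗
u: successors {t, u}; <>~q there: t:T, u:F. ✗
v: successors {t, w}; <>~q there: t:T, w:T. ✓
w: successors {s, t, u, v}; <>~q there: s:F, t:T, u:F, v:F. ✗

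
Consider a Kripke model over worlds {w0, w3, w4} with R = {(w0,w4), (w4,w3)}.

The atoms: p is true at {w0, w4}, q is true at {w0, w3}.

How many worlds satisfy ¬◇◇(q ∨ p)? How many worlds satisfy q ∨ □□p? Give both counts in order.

For ¬◇◇(q ∨ p):
w0: ◇◇(q ∨ p) is T. ✗
w3: ◇◇(q ∨ p) is F. ✓
w4: ◇◇(q ∨ p) is F. ✓
— 2 worlds.
For q ∨ □□p:
w0: q is T, □□p is F. ✓
w3: q is T, □□p is T. ✓
w4: q is F, □□p is T. ✓
— 3 worlds.

2 and 3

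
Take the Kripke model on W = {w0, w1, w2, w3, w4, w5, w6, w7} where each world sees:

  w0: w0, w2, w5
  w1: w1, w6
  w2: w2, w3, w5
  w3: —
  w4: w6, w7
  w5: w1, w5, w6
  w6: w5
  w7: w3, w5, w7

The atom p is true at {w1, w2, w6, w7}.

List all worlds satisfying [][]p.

w0: successors {w0, w2, w5}; []p there: w0:F, w2:F, w5:F. ✗
w1: successors {w1, w6}; []p there: w1:T, w6:F. ✗
w2: successors {w2, w3, w5}; []p there: w2:F, w3:T, w5:F. ✗
w3: no successors, so [][]p holds vacuously. ✓
w4: successors {w6, w7}; []p there: w6:F, w7:F. ✗
w5: successors {w1, w5, w6}; []p there: w1:T, w5:F, w6:F. ✗
w6: successors {w5}; []p there: w5:F. ✗
w7: successors {w3, w5, w7}; []p there: w3:T, w5:F, w7:F. ✗

{w3}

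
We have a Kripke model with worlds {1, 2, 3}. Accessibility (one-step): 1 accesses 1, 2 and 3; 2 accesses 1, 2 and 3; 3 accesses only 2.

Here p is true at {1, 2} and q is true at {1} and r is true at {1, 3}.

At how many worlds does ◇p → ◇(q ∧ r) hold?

1: ◇p is T, ◇(q ∧ r) is T. ✓
2: ◇p is T, ◇(q ∧ r) is T. ✓
3: ◇p is T, ◇(q ∧ r) is F. ✗
Satisfying worlds: {1, 2}.

2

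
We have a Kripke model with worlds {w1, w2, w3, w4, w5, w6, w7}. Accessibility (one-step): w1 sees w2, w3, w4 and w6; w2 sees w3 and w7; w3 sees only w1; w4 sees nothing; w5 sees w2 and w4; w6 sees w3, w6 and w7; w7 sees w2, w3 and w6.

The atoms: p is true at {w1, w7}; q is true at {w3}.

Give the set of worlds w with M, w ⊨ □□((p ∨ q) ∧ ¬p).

w1: successors {w2, w3, w4, w6}; □((p ∨ q) ∧ ¬p) there: w2:F, w3:F, w4:T, w6:F. ✗
w2: successors {w3, w7}; □((p ∨ q) ∧ ¬p) there: w3:F, w7:F. ✗
w3: successors {w1}; □((p ∨ q) ∧ ¬p) there: w1:F. ✗
w4: no successors, so □□((p ∨ q) ∧ ¬p) holds vacuously. ✓
w5: successors {w2, w4}; □((p ∨ q) ∧ ¬p) there: w2:F, w4:T. ✗
w6: successors {w3, w6, w7}; □((p ∨ q) ∧ ¬p) there: w3:F, w6:F, w7:F. ✗
w7: successors {w2, w3, w6}; □((p ∨ q) ∧ ¬p) there: w2:F, w3:F, w6:F. ✗

{w4}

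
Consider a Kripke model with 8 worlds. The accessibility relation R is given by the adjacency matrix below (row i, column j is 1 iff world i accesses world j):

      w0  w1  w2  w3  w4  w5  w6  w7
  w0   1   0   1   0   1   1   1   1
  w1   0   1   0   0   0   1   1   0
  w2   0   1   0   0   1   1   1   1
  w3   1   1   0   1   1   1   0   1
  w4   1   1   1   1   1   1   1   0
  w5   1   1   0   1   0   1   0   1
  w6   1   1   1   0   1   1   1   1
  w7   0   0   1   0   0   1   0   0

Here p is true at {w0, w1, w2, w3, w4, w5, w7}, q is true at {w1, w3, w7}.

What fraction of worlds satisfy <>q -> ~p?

1/4

w0: <>q is T, ~p is F. ✗
w1: <>q is T, ~p is F. ✗
w2: <>q is T, ~p is F. ✗
w3: <>q is T, ~p is F. ✗
w4: <>q is T, ~p is F. ✗
w5: <>q is T, ~p is F. ✗
w6: <>q is T, ~p is T. ✓
w7: <>q is F, ~p is F. ✓
That's 2 of 8 worlds, so 2/8 = 1/4.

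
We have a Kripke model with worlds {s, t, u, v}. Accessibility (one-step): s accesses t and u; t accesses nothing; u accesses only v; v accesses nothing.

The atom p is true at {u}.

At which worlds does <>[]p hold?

s: successors {t, u}; []p there: t:T, u:F. ✓
t: no successors, so <>[]p fails. ✗
u: successors {v}; []p there: v:T. ✓
v: no successors, so <>[]p fails. ✗

{s, u}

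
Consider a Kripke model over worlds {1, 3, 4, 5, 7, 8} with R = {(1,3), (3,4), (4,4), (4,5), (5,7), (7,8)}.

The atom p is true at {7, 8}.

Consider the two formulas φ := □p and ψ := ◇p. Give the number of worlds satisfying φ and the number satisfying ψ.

For □p:
1: successors {3}; p there: 3:F. ✗
3: successors {4}; p there: 4:F. ✗
4: successors {4, 5}; p there: 4:F, 5:F. ✗
5: successors {7}; p there: 7:T. ✓
7: successors {8}; p there: 8:T. ✓
8: no successors, so □p holds vacuously. ✓
— 3 worlds.
For ◇p:
1: successors {3}; p there: 3:F. ✗
3: successors {4}; p there: 4:F. ✗
4: successors {4, 5}; p there: 4:F, 5:F. ✗
5: successors {7}; p there: 7:T. ✓
7: successors {8}; p there: 8:T. ✓
8: no successors, so ◇p fails. ✗
— 2 worlds.

3 and 2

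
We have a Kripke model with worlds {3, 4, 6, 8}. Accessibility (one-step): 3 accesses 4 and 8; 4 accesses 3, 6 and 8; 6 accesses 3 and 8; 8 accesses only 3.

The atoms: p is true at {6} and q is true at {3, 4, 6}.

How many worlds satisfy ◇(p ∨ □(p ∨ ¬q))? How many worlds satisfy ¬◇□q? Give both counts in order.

1 and 1

For ◇(p ∨ □(p ∨ ¬q)):
3: successors {4, 8}; p ∨ □(p ∨ ¬q) there: 4:F, 8:F. ✗
4: successors {3, 6, 8}; p ∨ □(p ∨ ¬q) there: 3:F, 6:T, 8:F. ✓
6: successors {3, 8}; p ∨ □(p ∨ ¬q) there: 3:F, 8:F. ✗
8: successors {3}; p ∨ □(p ∨ ¬q) there: 3:F. ✗
— 1 world.
For ¬◇□q:
3: ◇□q is T. ✗
4: ◇□q is T. ✗
6: ◇□q is T. ✗
8: ◇□q is F. ✓
— 1 world.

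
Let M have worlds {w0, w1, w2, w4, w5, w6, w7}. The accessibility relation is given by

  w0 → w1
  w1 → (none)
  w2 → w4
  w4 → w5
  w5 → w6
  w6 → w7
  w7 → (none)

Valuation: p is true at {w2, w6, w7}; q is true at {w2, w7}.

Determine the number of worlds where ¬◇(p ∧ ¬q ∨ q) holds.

5

w0: ◇(p ∧ ¬q ∨ q) is F. ✓
w1: ◇(p ∧ ¬q ∨ q) is F. ✓
w2: ◇(p ∧ ¬q ∨ q) is F. ✓
w4: ◇(p ∧ ¬q ∨ q) is F. ✓
w5: ◇(p ∧ ¬q ∨ q) is T. ✗
w6: ◇(p ∧ ¬q ∨ q) is T. ✗
w7: ◇(p ∧ ¬q ∨ q) is F. ✓
Satisfying worlds: {w0, w1, w2, w4, w7}.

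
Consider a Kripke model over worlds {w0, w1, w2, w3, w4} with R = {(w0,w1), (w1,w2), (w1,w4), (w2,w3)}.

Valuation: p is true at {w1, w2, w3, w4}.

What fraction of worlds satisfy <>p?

3/5

w0: successors {w1}; p there: w1:T. ✓
w1: successors {w2, w4}; p there: w2:T, w4:T. ✓
w2: successors {w3}; p there: w3:T. ✓
w3: no successors, so <>p fails. ✗
w4: no successors, so <>p fails. ✗
That's 3 of 5 worlds, so 3/5.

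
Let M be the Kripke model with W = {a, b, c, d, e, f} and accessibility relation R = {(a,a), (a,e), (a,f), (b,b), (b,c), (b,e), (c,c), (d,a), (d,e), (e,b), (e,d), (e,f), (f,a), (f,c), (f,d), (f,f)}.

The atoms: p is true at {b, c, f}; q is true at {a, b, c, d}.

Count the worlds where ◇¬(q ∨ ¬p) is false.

3

a: successors {a, e, f}; ¬(q ∨ ¬p) there: a:F, e:F, f:T. ✓
b: successors {b, c, e}; ¬(q ∨ ¬p) there: b:F, c:F, e:F. ✗
c: successors {c}; ¬(q ∨ ¬p) there: c:F. ✗
d: successors {a, e}; ¬(q ∨ ¬p) there: a:F, e:F. ✗
e: successors {b, d, f}; ¬(q ∨ ¬p) there: b:F, d:F, f:T. ✓
f: successors {a, c, d, f}; ¬(q ∨ ¬p) there: a:F, c:F, d:F, f:T. ✓
Satisfying worlds: {a, e, f}.
So ◇¬(q ∨ ¬p) fails at the other 3 worlds.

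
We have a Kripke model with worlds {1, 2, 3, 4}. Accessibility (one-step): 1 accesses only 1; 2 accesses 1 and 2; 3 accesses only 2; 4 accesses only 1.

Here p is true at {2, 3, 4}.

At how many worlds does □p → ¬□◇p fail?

1: □p is F, ¬□◇p is T. ✓
2: □p is F, ¬□◇p is T. ✓
3: □p is T, ¬□◇p is F. ✗
4: □p is F, ¬□◇p is T. ✓
Satisfying worlds: {1, 2, 4}.
So □p → ¬□◇p fails at the other 1 world.

1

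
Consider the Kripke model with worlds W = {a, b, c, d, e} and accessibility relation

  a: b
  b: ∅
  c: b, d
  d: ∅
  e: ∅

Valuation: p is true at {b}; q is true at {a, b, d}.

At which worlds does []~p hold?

a: successors {b}; ~p there: b:F. ✗
b: no successors, so []~p holds vacuously. ✓
c: successors {b, d}; ~p there: b:F, d:T. ✗
d: no successors, so []~p holds vacuously. ✓
e: no successors, so []~p holds vacuously. ✓

{b, d, e}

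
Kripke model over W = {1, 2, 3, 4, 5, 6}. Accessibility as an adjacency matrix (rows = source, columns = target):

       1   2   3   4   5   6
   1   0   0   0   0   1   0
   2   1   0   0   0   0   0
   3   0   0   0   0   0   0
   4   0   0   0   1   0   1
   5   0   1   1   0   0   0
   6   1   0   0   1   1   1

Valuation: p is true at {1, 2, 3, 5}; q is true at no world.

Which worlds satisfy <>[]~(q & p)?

{1, 2, 4, 5, 6}

1: successors {5}; []~(q & p) there: 5:T. ✓
2: successors {1}; []~(q & p) there: 1:T. ✓
3: no successors, so <>[]~(q & p) fails. ✗
4: successors {4, 6}; []~(q & p) there: 4:T, 6:T. ✓
5: successors {2, 3}; []~(q & p) there: 2:T, 3:T. ✓
6: successors {1, 4, 5, 6}; []~(q & p) there: 1:T, 4:T, 5:T, 6:T. ✓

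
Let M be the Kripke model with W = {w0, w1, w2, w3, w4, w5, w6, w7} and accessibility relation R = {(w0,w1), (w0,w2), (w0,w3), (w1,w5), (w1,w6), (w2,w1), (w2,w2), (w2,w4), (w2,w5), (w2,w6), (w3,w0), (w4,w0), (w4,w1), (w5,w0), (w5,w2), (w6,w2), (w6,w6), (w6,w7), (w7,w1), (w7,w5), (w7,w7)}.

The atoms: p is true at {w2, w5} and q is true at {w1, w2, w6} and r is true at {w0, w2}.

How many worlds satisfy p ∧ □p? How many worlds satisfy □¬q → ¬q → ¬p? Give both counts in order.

0 and 8

For p ∧ □p:
w0: p is F, □p is F. ✗
w1: p is F, □p is F. ✗
w2: p is T, □p is F. ✗
w3: p is F, □p is F. ✗
w4: p is F, □p is F. ✗
w5: p is T, □p is F. ✗
w6: p is F, □p is F. ✗
w7: p is F, □p is F. ✗
— 0 worlds.
For □¬q → ¬q → ¬p:
w0: □¬q is F, ¬q → ¬p is T. ✓
w1: □¬q is F, ¬q → ¬p is T. ✓
w2: □¬q is F, ¬q → ¬p is T. ✓
w3: □¬q is T, ¬q → ¬p is T. ✓
w4: □¬q is F, ¬q → ¬p is T. ✓
w5: □¬q is F, ¬q → ¬p is F. ✓
w6: □¬q is F, ¬q → ¬p is T. ✓
w7: □¬q is F, ¬q → ¬p is T. ✓
— 8 worlds.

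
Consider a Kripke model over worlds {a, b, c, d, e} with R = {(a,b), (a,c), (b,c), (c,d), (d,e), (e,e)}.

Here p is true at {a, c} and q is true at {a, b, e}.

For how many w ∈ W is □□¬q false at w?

a: successors {b, c}; □¬q there: b:T, c:T. ✓
b: successors {c}; □¬q there: c:T. ✓
c: successors {d}; □¬q there: d:F. ✗
d: successors {e}; □¬q there: e:F. ✗
e: successors {e}; □¬q there: e:F. ✗
Satisfying worlds: {a, b}.
So □□¬q fails at the other 3 worlds.

3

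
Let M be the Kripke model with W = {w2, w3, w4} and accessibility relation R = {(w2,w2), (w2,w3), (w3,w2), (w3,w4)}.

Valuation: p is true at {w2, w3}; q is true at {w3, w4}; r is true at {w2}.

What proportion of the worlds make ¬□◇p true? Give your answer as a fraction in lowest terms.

1/3

w2: □◇p is T. ✗
w3: □◇p is F. ✓
w4: □◇p is T. ✗
That's 1 of 3 worlds, so 1/3.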